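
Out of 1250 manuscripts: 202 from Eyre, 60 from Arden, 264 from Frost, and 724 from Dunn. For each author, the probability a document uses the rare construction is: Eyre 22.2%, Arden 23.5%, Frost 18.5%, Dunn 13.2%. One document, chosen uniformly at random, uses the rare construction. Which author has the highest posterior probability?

Dunn

Prior × likelihood for each hypothesis:
  Eyre: 0.1616 × 0.222 = 0.0358752
  Arden: 0.048 × 0.235 = 0.01128
  Frost: 0.2112 × 0.185 = 0.039072
  Dunn: 0.5792 × 0.132 = 0.0764544
Normalizing constant = 0.1626816.
Largest term belongs to Dunn, so Dunn is most probable.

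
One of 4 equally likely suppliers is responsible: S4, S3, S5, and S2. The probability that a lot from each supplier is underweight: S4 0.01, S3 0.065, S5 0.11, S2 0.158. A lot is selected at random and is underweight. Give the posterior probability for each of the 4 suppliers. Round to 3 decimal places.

With a uniform prior (1/4 each), posterior ∝ likelihood:
  S4: 0.01
  S3: 0.065
  S5: 0.11
  S2: 0.158
Total = 0.343.
P(S4 | underweight) = 0.01/0.343 ≈ 0.029
P(S3 | underweight) = 0.065/0.343 ≈ 0.190
P(S5 | underweight) = 0.11/0.343 ≈ 0.321
P(S2 | underweight) = 0.158/0.343 ≈ 0.461

S4 0.029, S3 0.190, S5 0.321, S2 0.461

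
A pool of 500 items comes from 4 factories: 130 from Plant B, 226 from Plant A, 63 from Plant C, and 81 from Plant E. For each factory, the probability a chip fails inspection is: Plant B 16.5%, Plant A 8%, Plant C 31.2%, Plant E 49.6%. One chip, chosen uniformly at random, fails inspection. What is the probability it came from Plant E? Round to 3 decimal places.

By Bayes' rule, posterior ∝ prior × likelihood:
  Plant B: 0.26 × 0.165 = 0.0429
  Plant A: 0.452 × 0.08 = 0.03616
  Plant C: 0.126 × 0.312 = 0.039312
  Plant E: 0.162 × 0.496 = 0.080352
Sum = 0.198724.
P(Plant E | evidence) = 0.080352 / 0.198724 ≈ 0.404.

0.404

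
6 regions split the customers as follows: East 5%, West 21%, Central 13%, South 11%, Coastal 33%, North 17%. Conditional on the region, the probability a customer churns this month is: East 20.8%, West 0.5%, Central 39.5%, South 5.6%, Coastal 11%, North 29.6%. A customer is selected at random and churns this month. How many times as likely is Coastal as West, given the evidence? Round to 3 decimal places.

34.571

Compute prior × likelihood for every hypothesis:
  East: 0.05 × 0.208 = 0.0104
  West: 0.21 × 0.005 = 0.00105
  Central: 0.13 × 0.395 = 0.05135
  South: 0.11 × 0.056 = 0.00616
  Coastal: 0.33 × 0.11 = 0.0363
  North: 0.17 × 0.296 = 0.05032
Sum = 0.15558.
The ratio is 0.0363 / 0.00105 (the normalizer cancels) = 34.571.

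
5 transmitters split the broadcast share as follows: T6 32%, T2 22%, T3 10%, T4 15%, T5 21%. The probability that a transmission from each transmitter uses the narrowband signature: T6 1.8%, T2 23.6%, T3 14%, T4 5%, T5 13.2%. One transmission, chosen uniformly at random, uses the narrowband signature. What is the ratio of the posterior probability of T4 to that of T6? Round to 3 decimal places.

1.302

Prior × likelihood for each hypothesis:
  T6: 0.32 × 0.018 = 0.00576
  T2: 0.22 × 0.236 = 0.05192
  T3: 0.1 × 0.14 = 0.014
  T4: 0.15 × 0.05 = 0.0075
  T5: 0.21 × 0.132 = 0.02772
Normalizing constant = 0.1069.
The ratio is 0.0075 / 0.00576 (the normalizer cancels) = 1.302.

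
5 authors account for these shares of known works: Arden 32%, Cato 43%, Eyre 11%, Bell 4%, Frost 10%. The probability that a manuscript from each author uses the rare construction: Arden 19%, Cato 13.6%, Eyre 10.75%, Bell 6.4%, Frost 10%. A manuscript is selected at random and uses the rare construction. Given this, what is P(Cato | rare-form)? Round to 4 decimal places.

0.4071

By Bayes' rule, posterior ∝ prior × likelihood:
  Arden: 0.32 × 0.19 = 0.0608
  Cato: 0.43 × 0.136 = 0.05848
  Eyre: 0.11 × 0.1075 = 0.011825
  Bell: 0.04 × 0.064 = 0.00256
  Frost: 0.1 × 0.1 = 0.01
Sum = 0.143665.
P(Cato | evidence) = 0.05848 / 0.143665 ≈ 0.4071.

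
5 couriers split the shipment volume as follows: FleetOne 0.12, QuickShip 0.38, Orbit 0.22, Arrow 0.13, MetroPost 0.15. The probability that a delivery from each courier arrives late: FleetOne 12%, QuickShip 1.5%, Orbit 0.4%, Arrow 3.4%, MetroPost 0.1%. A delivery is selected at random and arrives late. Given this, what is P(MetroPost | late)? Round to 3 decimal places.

By Bayes' rule, posterior ∝ prior × likelihood:
  FleetOne: 0.12 × 0.12 = 0.0144
  QuickShip: 0.38 × 0.015 = 0.0057
  Orbit: 0.22 × 0.004 = 0.00088
  Arrow: 0.13 × 0.034 = 0.00442
  MetroPost: 0.15 × 0.001 = 0.00015
Total = 0.02555.
P(MetroPost | evidence) = 0.00015 / 0.02555 ≈ 0.006.

0.006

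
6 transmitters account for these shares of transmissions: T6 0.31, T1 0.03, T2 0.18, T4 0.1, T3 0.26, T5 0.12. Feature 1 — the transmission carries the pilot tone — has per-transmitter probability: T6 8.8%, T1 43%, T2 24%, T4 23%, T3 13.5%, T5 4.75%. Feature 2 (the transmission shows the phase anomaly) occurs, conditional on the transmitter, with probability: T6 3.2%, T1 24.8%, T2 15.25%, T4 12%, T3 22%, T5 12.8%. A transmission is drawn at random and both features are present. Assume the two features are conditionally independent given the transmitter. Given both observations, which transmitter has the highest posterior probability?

Compute prior × likelihood for every hypothesis:
  T6: 0.31 × 0.088 × 0.032 = 0.00087296
  T1: 0.03 × 0.43 × 0.248 = 0.0031992
  T2: 0.18 × 0.24 × 0.1525 = 0.006588
  T4: 0.1 × 0.23 × 0.12 = 0.00276
  T3: 0.26 × 0.135 × 0.22 = 0.007722
  T5: 0.12 × 0.0475 × 0.128 = 0.0007296
Sum = 0.02187176.
Largest term belongs to T3, so T3 is most probable.

T3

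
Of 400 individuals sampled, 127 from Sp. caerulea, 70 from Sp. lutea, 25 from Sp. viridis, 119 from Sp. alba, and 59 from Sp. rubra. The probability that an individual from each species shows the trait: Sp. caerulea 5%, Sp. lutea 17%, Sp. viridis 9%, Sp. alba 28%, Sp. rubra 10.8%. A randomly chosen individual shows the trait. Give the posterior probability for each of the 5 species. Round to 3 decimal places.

Unnormalized posteriors (prior × likelihood):
  Sp. caerulea: 0.3175 × 0.05 = 0.015875
  Sp. lutea: 0.175 × 0.17 = 0.02975
  Sp. viridis: 0.0625 × 0.09 = 0.005625
  Sp. alba: 0.2975 × 0.28 = 0.0833
  Sp. rubra: 0.1475 × 0.108 = 0.01593
Sum = 0.15048.
P(Sp. caerulea | trait) = 0.015875/0.15048 ≈ 0.105
P(Sp. lutea | trait) = 0.02975/0.15048 ≈ 0.198
P(Sp. viridis | trait) = 0.005625/0.15048 ≈ 0.037
P(Sp. alba | trait) = 0.0833/0.15048 ≈ 0.554
P(Sp. rubra | trait) = 0.01593/0.15048 ≈ 0.106
(Check: 0.105+0.198+0.037+0.554+0.106 = 1.000.)

Sp. caerulea 0.105, Sp. lutea 0.198, Sp. viridis 0.037, Sp. alba 0.554, Sp. rubra 0.106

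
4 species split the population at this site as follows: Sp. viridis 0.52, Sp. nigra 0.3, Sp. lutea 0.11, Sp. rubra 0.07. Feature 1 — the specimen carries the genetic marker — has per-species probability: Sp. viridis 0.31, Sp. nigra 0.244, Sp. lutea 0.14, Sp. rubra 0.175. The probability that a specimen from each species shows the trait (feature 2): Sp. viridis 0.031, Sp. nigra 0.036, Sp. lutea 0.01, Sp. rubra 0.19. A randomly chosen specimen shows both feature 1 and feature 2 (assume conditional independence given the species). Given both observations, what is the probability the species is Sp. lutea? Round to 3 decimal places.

Prior × likelihood for each hypothesis:
  Sp. viridis: 0.52 × 0.31 × 0.031 = 0.0049972
  Sp. nigra: 0.3 × 0.244 × 0.036 = 0.0026352
  Sp. lutea: 0.11 × 0.14 × 0.01 = 0.000154
  Sp. rubra: 0.07 × 0.175 × 0.19 = 0.0023275
Total = 0.0101139.
P(Sp. lutea | evidence) = 0.000154 / 0.0101139 ≈ 0.015.

0.015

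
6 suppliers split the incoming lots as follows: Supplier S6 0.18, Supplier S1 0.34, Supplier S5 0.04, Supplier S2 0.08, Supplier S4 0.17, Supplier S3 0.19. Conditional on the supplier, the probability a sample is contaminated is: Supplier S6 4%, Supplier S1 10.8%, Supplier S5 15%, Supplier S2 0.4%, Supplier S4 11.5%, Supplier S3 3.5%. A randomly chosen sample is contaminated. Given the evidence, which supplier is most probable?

Unnormalized posteriors (prior × likelihood):
  Supplier S6: 0.18 × 0.04 = 0.0072
  Supplier S1: 0.34 × 0.108 = 0.03672
  Supplier S5: 0.04 × 0.15 = 0.006
  Supplier S2: 0.08 × 0.004 = 0.00032
  Supplier S4: 0.17 × 0.115 = 0.01955
  Supplier S3: 0.19 × 0.035 = 0.00665
Total = 0.07644.
Largest term belongs to Supplier S1, so Supplier S1 is most probable.

Supplier S1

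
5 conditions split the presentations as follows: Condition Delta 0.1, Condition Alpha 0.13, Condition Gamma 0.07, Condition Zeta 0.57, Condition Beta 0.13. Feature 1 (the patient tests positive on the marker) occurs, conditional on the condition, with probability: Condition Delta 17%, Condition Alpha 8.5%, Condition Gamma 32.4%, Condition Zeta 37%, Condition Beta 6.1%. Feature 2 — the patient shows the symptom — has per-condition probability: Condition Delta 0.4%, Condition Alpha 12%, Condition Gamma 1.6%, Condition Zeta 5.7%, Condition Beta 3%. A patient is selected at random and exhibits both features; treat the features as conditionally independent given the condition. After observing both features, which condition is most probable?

By Bayes' rule, posterior ∝ prior × likelihood:
  Condition Delta: 0.1 × 0.17 × 0.004 = 0.000068
  Condition Alpha: 0.13 × 0.085 × 0.12 = 0.001326
  Condition Gamma: 0.07 × 0.324 × 0.016 = 0.00036288
  Condition Zeta: 0.57 × 0.37 × 0.057 = 0.0120213
  Condition Beta: 0.13 × 0.061 × 0.03 = 0.0002379
Total = 0.01401608.
Largest term belongs to Condition Zeta, so Condition Zeta is most probable.

Condition Zeta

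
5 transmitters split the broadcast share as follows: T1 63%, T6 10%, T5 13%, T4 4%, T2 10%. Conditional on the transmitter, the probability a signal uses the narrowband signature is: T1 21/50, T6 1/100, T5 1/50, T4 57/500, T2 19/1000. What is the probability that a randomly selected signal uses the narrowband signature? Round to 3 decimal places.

0.275

By Bayes' rule, posterior ∝ prior × likelihood:
  T1: 0.63 × 0.42 = 0.2646
  T6: 0.1 × 0.01 = 0.001
  T5: 0.13 × 0.02 = 0.0026
  T4: 0.04 × 0.114 = 0.00456
  T2: 0.1 × 0.019 = 0.0019
P(narrowband) = 0.2646 + 0.001 + 0.0026 + 0.00456 + 0.0019 = 0.27466 → 0.275.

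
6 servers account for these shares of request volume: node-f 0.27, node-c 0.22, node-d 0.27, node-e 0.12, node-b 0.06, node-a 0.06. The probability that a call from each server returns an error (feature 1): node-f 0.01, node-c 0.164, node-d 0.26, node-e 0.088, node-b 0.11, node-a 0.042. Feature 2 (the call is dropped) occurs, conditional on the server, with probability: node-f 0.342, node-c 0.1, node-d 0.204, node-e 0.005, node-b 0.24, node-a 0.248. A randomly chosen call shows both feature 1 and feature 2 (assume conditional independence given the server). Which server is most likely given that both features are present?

node-d

Unnormalized posteriors (prior × likelihood):
  node-f: 0.27 × 0.01 × 0.342 = 0.0009234
  node-c: 0.22 × 0.164 × 0.1 = 0.003608
  node-d: 0.27 × 0.26 × 0.204 = 0.0143208
  node-e: 0.12 × 0.088 × 0.005 = 0.0000528
  node-b: 0.06 × 0.11 × 0.24 = 0.001584
  node-a: 0.06 × 0.042 × 0.248 = 0.00062496
Total = 0.02111396.
Largest term belongs to node-d, so node-d is most probable.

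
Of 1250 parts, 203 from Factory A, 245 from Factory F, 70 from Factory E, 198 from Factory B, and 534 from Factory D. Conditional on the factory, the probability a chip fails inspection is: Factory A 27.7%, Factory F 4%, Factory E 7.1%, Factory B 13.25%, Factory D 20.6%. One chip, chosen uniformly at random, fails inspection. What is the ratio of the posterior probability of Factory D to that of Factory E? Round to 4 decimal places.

22.1336

By Bayes' rule, posterior ∝ prior × likelihood:
  Factory A: 0.1624 × 0.277 = 0.0449848
  Factory F: 0.196 × 0.04 = 0.00784
  Factory E: 0.056 × 0.071 = 0.003976
  Factory B: 0.1584 × 0.1325 = 0.020988
  Factory D: 0.4272 × 0.206 = 0.0880032
Sum = 0.165792.
The ratio is 0.0880032 / 0.003976 (the normalizer cancels) = 22.1336.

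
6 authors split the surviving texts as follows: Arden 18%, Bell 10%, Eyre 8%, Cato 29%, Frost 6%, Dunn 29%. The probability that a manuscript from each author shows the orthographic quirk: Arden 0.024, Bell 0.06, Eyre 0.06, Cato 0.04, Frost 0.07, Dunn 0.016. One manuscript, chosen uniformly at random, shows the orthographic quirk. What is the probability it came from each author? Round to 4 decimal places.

Prior × likelihood for each hypothesis:
  Arden: 0.18 × 0.024 = 0.00432
  Bell: 0.1 × 0.06 = 0.006
  Eyre: 0.08 × 0.06 = 0.0048
  Cato: 0.29 × 0.04 = 0.0116
  Frost: 0.06 × 0.07 = 0.0042
  Dunn: 0.29 × 0.016 = 0.00464
Sum = 0.03556.
P(Arden | quirk) = 0.00432/0.03556 ≈ 0.1215
P(Bell | quirk) = 0.006/0.03556 ≈ 0.1687
P(Eyre | quirk) = 0.0048/0.03556 ≈ 0.1350
P(Cato | quirk) = 0.0116/0.03556 ≈ 0.3262
P(Frost | quirk) = 0.0042/0.03556 ≈ 0.1181
P(Dunn | quirk) = 0.00464/0.03556 ≈ 0.1305

Arden 0.1215, Bell 0.1687, Eyre 0.1350, Cato 0.3262, Frost 0.1181, Dunn 0.1305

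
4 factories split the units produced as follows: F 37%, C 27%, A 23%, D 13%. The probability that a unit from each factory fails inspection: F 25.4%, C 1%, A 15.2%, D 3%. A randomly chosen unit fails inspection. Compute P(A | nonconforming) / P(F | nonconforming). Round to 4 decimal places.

0.3720

Unnormalized posteriors (prior × likelihood):
  F: 0.37 × 0.254 = 0.09398
  C: 0.27 × 0.01 = 0.0027
  A: 0.23 × 0.152 = 0.03496
  D: 0.13 × 0.03 = 0.0039
Normalizing constant = 0.13554.
The ratio is 0.03496 / 0.09398 (the normalizer cancels) = 0.3720.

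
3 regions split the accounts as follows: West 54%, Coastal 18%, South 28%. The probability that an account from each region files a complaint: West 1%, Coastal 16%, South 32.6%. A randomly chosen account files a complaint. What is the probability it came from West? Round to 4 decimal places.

0.0430

Unnormalized posteriors (prior × likelihood):
  West: 0.54 × 0.01 = 0.0054
  Coastal: 0.18 × 0.16 = 0.0288
  South: 0.28 × 0.326 = 0.09128
Sum = 0.12548.
P(West | evidence) = 0.0054 / 0.12548 ≈ 0.0430.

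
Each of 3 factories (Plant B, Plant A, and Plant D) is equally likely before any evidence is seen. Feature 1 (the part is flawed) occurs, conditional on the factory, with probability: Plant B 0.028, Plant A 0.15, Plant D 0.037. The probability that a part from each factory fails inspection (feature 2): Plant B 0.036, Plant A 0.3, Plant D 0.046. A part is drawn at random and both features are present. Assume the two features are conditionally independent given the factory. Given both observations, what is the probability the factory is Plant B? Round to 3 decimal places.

0.021

Since the prior is uniform, the posterior is proportional to the likelihood:
  Plant B: 0.028 × 0.036 = 0.001008
  Plant A: 0.15 × 0.3 = 0.045
  Plant D: 0.037 × 0.046 = 0.001702
Normalizing constant = 0.04771.
P(Plant B | evidence) = 0.001008 / 0.04771 ≈ 0.021.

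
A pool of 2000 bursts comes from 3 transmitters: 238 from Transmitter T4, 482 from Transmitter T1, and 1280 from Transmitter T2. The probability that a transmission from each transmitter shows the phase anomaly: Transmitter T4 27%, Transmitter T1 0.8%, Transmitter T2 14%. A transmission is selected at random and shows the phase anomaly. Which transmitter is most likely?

Unnormalized posteriors (prior × likelihood):
  Transmitter T4: 0.119 × 0.27 = 0.03213
  Transmitter T1: 0.241 × 0.008 = 0.001928
  Transmitter T2: 0.64 × 0.14 = 0.0896
Sum = 0.123658.
Largest term belongs to Transmitter T2, so Transmitter T2 is most probable.

Transmitter T2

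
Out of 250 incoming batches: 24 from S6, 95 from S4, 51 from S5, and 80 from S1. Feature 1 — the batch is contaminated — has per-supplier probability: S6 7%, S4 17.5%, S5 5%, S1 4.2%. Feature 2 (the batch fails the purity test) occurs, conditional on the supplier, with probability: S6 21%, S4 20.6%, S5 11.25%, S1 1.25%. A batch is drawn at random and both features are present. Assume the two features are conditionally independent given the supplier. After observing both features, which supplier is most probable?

By Bayes' rule, posterior ∝ prior × likelihood:
  S6: 0.096 × 0.07 × 0.21 = 0.0014112
  S4: 0.38 × 0.175 × 0.206 = 0.013699
  S5: 0.204 × 0.05 × 0.1125 = 0.0011475
  S1: 0.32 × 0.042 × 0.0125 = 0.000168
Total = 0.0164257.
Largest term belongs to S4, so S4 is most probable.

S4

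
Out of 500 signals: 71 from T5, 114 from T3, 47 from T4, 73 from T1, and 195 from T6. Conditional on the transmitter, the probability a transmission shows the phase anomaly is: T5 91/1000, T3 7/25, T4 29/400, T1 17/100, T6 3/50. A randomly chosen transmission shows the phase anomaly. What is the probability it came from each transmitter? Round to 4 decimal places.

T5 0.0980, T3 0.4844, T4 0.0517, T1 0.1883, T6 0.1775

Unnormalized posteriors (prior × likelihood):
  T5: 0.142 × 0.091 = 0.012922
  T3: 0.228 × 0.28 = 0.06384
  T4: 0.094 × 0.0725 = 0.006815
  T1: 0.146 × 0.17 = 0.02482
  T6: 0.39 × 0.06 = 0.0234
Sum = 0.131797.
P(T5 | anomaly) = 0.012922/0.131797 ≈ 0.0980
P(T3 | anomaly) = 0.06384/0.131797 ≈ 0.4844
P(T4 | anomaly) = 0.006815/0.131797 ≈ 0.0517
P(T1 | anomaly) = 0.02482/0.131797 ≈ 0.1883
P(T6 | anomaly) = 0.0234/0.131797 ≈ 0.1775
(Check: 0.0980+0.4844+0.0517+0.1883+0.1775 = 0.9999.)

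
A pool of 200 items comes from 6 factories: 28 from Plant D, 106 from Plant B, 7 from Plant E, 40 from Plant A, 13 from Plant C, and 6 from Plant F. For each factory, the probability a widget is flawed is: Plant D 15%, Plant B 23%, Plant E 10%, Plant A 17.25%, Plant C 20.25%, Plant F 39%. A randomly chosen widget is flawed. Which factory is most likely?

Plant B

Compute prior × likelihood for every hypothesis:
  Plant D: 0.14 × 0.15 = 0.021
  Plant B: 0.53 × 0.23 = 0.1219
  Plant E: 0.035 × 0.1 = 0.0035
  Plant A: 0.2 × 0.1725 = 0.0345
  Plant C: 0.065 × 0.2025 = 0.0131625
  Plant F: 0.03 × 0.39 = 0.0117
Normalizing constant = 0.2057625.
Largest term belongs to Plant B, so Plant B is most probable.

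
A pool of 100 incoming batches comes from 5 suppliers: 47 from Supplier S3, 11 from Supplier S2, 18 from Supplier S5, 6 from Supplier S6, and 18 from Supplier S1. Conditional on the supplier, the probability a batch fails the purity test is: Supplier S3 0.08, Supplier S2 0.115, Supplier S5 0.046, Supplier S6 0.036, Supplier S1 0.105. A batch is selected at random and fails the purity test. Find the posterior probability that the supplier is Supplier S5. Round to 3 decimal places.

Unnormalized posteriors (prior × likelihood):
  Supplier S3: 0.47 × 0.08 = 0.0376
  Supplier S2: 0.11 × 0.115 = 0.01265
  Supplier S5: 0.18 × 0.046 = 0.00828
  Supplier S6: 0.06 × 0.036 = 0.00216
  Supplier S1: 0.18 × 0.105 = 0.0189
Total = 0.07959.
P(Supplier S5 | evidence) = 0.00828 / 0.07959 ≈ 0.104.

0.104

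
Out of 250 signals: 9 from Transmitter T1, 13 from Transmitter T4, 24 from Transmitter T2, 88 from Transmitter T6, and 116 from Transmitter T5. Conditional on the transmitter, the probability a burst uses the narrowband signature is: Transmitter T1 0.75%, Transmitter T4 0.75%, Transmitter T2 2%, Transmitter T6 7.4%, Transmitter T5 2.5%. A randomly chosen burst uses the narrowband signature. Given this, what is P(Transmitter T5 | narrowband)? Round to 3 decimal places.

Prior × likelihood for each hypothesis:
  Transmitter T1: 0.036 × 0.0075 = 0.00027
  Transmitter T4: 0.052 × 0.0075 = 0.00039
  Transmitter T2: 0.096 × 0.02 = 0.00192
  Transmitter T6: 0.352 × 0.074 = 0.026048
  Transmitter T5: 0.464 × 0.025 = 0.0116
Total = 0.040228.
P(Transmitter T5 | evidence) = 0.0116 / 0.040228 ≈ 0.288.

0.288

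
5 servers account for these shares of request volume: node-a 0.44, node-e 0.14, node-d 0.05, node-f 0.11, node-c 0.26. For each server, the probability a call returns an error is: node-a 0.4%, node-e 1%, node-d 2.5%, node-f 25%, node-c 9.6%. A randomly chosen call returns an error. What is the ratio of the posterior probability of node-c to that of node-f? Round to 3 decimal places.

Compute prior × likelihood for every hypothesis:
  node-a: 0.44 × 0.004 = 0.00176
  node-e: 0.14 × 0.01 = 0.0014
  node-d: 0.05 × 0.025 = 0.00125
  node-f: 0.11 × 0.25 = 0.0275
  node-c: 0.26 × 0.096 = 0.02496
Sum = 0.05687.
The ratio is 0.02496 / 0.0275 (the normalizer cancels) = 0.908.

0.908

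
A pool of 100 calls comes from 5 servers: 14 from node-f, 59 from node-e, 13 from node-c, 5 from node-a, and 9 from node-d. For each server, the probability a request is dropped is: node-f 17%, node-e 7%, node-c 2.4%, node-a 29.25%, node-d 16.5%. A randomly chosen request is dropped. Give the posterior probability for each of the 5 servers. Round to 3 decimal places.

node-f 0.244, node-e 0.423, node-c 0.032, node-a 0.150, node-d 0.152

By Bayes' rule, posterior ∝ prior × likelihood:
  node-f: 0.14 × 0.17 = 0.0238
  node-e: 0.59 × 0.07 = 0.0413
  node-c: 0.13 × 0.024 = 0.00312
  node-a: 0.05 × 0.2925 = 0.014625
  node-d: 0.09 × 0.165 = 0.01485
Sum = 0.097695.
P(node-f | dropped) = 0.0238/0.097695 ≈ 0.244
P(node-e | dropped) = 0.0413/0.097695 ≈ 0.423
P(node-c | dropped) = 0.00312/0.097695 ≈ 0.032
P(node-a | dropped) = 0.014625/0.097695 ≈ 0.150
P(node-d | dropped) = 0.01485/0.097695 ≈ 0.152
(Check: 0.244+0.423+0.032+0.150+0.152 = 1.001.)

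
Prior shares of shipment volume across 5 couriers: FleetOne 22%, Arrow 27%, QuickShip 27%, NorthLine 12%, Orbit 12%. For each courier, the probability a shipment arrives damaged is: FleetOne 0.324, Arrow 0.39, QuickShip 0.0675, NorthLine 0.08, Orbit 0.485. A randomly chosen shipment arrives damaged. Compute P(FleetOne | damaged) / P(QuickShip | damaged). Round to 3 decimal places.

Prior × likelihood for each hypothesis:
  FleetOne: 0.22 × 0.324 = 0.07128
  Arrow: 0.27 × 0.39 = 0.1053
  QuickShip: 0.27 × 0.0675 = 0.018225
  NorthLine: 0.12 × 0.08 = 0.0096
  Orbit: 0.12 × 0.485 = 0.0582
Sum = 0.262605.
The ratio is 0.07128 / 0.018225 (the normalizer cancels) = 3.911.

3.911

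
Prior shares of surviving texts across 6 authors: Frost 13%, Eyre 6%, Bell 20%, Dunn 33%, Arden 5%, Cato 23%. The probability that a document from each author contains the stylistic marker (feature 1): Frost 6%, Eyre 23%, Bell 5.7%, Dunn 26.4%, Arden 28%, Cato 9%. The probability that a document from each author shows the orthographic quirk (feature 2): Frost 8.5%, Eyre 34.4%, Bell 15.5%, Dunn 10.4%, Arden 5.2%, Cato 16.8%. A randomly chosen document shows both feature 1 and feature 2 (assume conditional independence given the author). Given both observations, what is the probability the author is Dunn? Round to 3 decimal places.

0.443

By Bayes' rule, posterior ∝ prior × likelihood:
  Frost: 0.13 × 0.06 × 0.085 = 0.000663
  Eyre: 0.06 × 0.23 × 0.344 = 0.0047472
  Bell: 0.2 × 0.057 × 0.155 = 0.001767
  Dunn: 0.33 × 0.264 × 0.104 = 0.00906048
  Arden: 0.05 × 0.28 × 0.052 = 0.000728
  Cato: 0.23 × 0.09 × 0.168 = 0.0034776
Sum = 0.02044328.
P(Dunn | evidence) = 0.00906048 / 0.02044328 ≈ 0.443.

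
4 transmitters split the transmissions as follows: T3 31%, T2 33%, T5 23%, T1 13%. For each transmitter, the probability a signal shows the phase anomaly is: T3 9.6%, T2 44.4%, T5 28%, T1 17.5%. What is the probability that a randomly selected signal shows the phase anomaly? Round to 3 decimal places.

0.263

By Bayes' rule, posterior ∝ prior × likelihood:
  T3: 0.31 × 0.096 = 0.02976
  T2: 0.33 × 0.444 = 0.14652
  T5: 0.23 × 0.28 = 0.0644
  T1: 0.13 × 0.175 = 0.02275
P(anomaly) = 0.02976 + 0.14652 + 0.0644 + 0.02275 = 0.26343 → 0.263.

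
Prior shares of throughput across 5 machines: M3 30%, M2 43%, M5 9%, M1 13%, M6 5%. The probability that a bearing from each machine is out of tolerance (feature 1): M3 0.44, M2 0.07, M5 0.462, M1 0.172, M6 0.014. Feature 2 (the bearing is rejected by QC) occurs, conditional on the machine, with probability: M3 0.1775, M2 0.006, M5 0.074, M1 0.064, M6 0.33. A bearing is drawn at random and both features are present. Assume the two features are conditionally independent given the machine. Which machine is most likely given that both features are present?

M3

Compute prior × likelihood for every hypothesis:
  M3: 0.3 × 0.44 × 0.1775 = 0.02343
  M2: 0.43 × 0.07 × 0.006 = 0.0001806
  M5: 0.09 × 0.462 × 0.074 = 0.00307692
  M1: 0.13 × 0.172 × 0.064 = 0.00143104
  M6: 0.05 × 0.014 × 0.33 = 0.000231
Sum = 0.02834956.
Largest term belongs to M3, so M3 is most probable.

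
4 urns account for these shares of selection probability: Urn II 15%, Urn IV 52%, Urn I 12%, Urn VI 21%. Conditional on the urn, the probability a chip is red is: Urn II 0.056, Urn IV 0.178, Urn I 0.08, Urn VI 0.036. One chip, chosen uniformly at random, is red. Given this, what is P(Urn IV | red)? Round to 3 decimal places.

0.784

Compute prior × likelihood for every hypothesis:
  Urn II: 0.15 × 0.056 = 0.0084
  Urn IV: 0.52 × 0.178 = 0.09256
  Urn I: 0.12 × 0.08 = 0.0096
  Urn VI: 0.21 × 0.036 = 0.00756
Total = 0.11812.
P(Urn IV | evidence) = 0.09256 / 0.11812 ≈ 0.784.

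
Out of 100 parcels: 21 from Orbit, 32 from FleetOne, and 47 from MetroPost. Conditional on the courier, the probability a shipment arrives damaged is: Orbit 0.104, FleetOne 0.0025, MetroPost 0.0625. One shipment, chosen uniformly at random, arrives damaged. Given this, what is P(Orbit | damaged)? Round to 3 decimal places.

0.420

Prior × likelihood for each hypothesis:
  Orbit: 0.21 × 0.104 = 0.02184
  FleetOne: 0.32 × 0.0025 = 0.0008
  MetroPost: 0.47 × 0.0625 = 0.029375
Total = 0.052015.
P(Orbit | evidence) = 0.02184 / 0.052015 ≈ 0.420.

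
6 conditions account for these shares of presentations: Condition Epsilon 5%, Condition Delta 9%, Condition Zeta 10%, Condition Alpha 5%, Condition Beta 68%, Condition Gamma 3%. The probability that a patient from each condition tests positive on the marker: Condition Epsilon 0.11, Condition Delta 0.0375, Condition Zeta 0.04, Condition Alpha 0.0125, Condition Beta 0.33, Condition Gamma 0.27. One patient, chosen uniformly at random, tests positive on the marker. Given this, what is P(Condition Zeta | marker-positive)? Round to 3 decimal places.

0.016

Prior × likelihood for each hypothesis:
  Condition Epsilon: 0.05 × 0.11 = 0.0055
  Condition Delta: 0.09 × 0.0375 = 0.003375
  Condition Zeta: 0.1 × 0.04 = 0.004
  Condition Alpha: 0.05 × 0.0125 = 0.000625
  Condition Beta: 0.68 × 0.33 = 0.2244
  Condition Gamma: 0.03 × 0.27 = 0.0081
Total = 0.246.
P(Condition Zeta | evidence) = 0.004 / 0.246 ≈ 0.016.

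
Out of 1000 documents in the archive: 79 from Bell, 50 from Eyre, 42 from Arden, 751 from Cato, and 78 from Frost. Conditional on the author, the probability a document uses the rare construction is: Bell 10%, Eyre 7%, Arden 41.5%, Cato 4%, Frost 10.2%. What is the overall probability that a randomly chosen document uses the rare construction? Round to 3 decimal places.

By Bayes' rule, posterior ∝ prior × likelihood:
  Bell: 0.079 × 0.1 = 0.0079
  Eyre: 0.05 × 0.07 = 0.0035
  Arden: 0.042 × 0.415 = 0.01743
  Cato: 0.751 × 0.04 = 0.03004
  Frost: 0.078 × 0.102 = 0.007956
P(rare-form) = 0.0079 + 0.0035 + 0.01743 + 0.03004 + 0.007956 = 0.066826 → 0.067.

0.067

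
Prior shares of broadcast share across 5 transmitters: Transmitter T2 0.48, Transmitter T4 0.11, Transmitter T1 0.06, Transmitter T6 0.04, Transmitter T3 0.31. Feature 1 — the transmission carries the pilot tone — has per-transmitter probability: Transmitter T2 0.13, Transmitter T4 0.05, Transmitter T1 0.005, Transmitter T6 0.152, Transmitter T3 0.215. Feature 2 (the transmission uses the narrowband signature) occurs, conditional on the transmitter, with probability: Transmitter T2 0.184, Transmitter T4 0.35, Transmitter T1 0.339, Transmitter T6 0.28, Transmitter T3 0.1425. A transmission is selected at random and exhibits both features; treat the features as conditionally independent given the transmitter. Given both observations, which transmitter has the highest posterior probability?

Transmitter T2

Compute prior × likelihood for every hypothesis:
  Transmitter T2: 0.48 × 0.13 × 0.184 = 0.0114816
  Transmitter T4: 0.11 × 0.05 × 0.35 = 0.001925
  Transmitter T1: 0.06 × 0.005 × 0.339 = 0.0001017
  Transmitter T6: 0.04 × 0.152 × 0.28 = 0.0017024
  Transmitter T3: 0.31 × 0.215 × 0.1425 = 0.009497625
Sum = 0.024708325.
Largest term belongs to Transmitter T2, so Transmitter T2 is most probable.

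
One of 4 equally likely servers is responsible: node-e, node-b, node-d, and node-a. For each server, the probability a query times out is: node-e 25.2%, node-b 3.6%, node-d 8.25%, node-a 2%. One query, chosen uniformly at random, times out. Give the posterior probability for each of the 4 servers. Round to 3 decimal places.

With a uniform prior (1/4 each), posterior ∝ likelihood:
  node-e: 0.252
  node-b: 0.036
  node-d: 0.0825
  node-a: 0.02
Sum = 0.3905.
P(node-e | timeout) = 0.252/0.3905 ≈ 0.645
P(node-b | timeout) = 0.036/0.3905 ≈ 0.092
P(node-d | timeout) = 0.0825/0.3905 ≈ 0.211
P(node-a | timeout) = 0.02/0.3905 ≈ 0.051

node-e 0.645, node-b 0.092, node-d 0.211, node-a 0.051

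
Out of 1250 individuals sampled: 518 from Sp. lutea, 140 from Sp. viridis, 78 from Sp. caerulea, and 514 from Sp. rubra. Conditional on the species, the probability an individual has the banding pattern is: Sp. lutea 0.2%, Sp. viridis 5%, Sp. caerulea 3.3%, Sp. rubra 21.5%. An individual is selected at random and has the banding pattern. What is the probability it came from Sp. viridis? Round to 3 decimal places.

Prior × likelihood for each hypothesis:
  Sp. lutea: 0.4144 × 0.002 = 0.0008288
  Sp. viridis: 0.112 × 0.05 = 0.0056
  Sp. caerulea: 0.0624 × 0.033 = 0.0020592
  Sp. rubra: 0.4112 × 0.215 = 0.088408
Normalizing constant = 0.096896.
P(Sp. viridis | evidence) = 0.0056 / 0.096896 ≈ 0.058.

0.058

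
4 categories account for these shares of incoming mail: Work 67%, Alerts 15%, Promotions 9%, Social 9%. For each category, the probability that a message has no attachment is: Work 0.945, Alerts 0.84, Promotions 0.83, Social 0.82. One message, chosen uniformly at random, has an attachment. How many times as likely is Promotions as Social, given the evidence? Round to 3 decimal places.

Taking complements, P(attachment | each) = Work 0.055, Alerts 0.16, Promotions 0.17, Social 0.18.
By Bayes' rule, posterior ∝ prior × likelihood:
  Work: 0.67 × 0.055 = 0.03685
  Alerts: 0.15 × 0.16 = 0.024
  Promotions: 0.09 × 0.17 = 0.0153
  Social: 0.09 × 0.18 = 0.0162
Total = 0.09235.
The ratio is 0.0153 / 0.0162 (the normalizer cancels) = 0.944.

0.944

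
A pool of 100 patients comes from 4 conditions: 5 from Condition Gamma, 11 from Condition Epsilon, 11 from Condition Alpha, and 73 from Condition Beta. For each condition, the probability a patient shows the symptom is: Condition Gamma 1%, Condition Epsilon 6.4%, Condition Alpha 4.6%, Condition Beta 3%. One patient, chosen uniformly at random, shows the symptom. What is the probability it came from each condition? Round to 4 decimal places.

Condition Gamma 0.0145, Condition Epsilon 0.2041, Condition Alpha 0.1467, Condition Beta 0.6348

Compute prior × likelihood for every hypothesis:
  Condition Gamma: 0.05 × 0.01 = 0.0005
  Condition Epsilon: 0.11 × 0.064 = 0.00704
  Condition Alpha: 0.11 × 0.046 = 0.00506
  Condition Beta: 0.73 × 0.03 = 0.0219
Sum = 0.0345.
P(Condition Gamma | symptomatic) = 0.0005/0.0345 ≈ 0.0145
P(Condition Epsilon | symptomatic) = 0.00704/0.0345 ≈ 0.2041
P(Condition Alpha | symptomatic) = 0.00506/0.0345 ≈ 0.1467
P(Condition Beta | symptomatic) = 0.0219/0.0345 ≈ 0.6348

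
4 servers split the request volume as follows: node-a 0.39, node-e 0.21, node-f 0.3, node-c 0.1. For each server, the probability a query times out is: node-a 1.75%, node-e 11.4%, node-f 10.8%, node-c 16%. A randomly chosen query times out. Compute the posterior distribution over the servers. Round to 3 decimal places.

Unnormalized posteriors (prior × likelihood):
  node-a: 0.39 × 0.0175 = 0.006825
  node-e: 0.21 × 0.114 = 0.02394
  node-f: 0.3 × 0.108 = 0.0324
  node-c: 0.1 × 0.16 = 0.016
Sum = 0.079165.
P(node-a | timeout) = 0.006825/0.079165 ≈ 0.086
P(node-e | timeout) = 0.02394/0.079165 ≈ 0.302
P(node-f | timeout) = 0.0324/0.079165 ≈ 0.409
P(node-c | timeout) = 0.016/0.079165 ≈ 0.202
(Check: 0.086+0.302+0.409+0.202 = 0.999.)

node-a 0.086, node-e 0.302, node-f 0.409, node-c 0.202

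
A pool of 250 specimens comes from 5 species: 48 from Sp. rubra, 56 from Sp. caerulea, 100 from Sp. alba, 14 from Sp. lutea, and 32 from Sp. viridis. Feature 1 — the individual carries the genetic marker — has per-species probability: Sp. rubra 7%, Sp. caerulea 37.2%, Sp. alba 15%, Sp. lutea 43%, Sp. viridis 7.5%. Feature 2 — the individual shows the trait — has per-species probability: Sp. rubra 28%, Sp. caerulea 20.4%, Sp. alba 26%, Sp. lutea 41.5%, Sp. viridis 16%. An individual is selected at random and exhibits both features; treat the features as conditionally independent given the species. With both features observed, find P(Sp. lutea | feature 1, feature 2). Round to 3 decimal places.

0.209

Unnormalized posteriors (prior × likelihood):
  Sp. rubra: 0.192 × 0.07 × 0.28 = 0.0037632
  Sp. caerulea: 0.224 × 0.372 × 0.204 = 0.016998912
  Sp. alba: 0.4 × 0.15 × 0.26 = 0.0156
  Sp. lutea: 0.056 × 0.43 × 0.415 = 0.0099932
  Sp. viridis: 0.128 × 0.075 × 0.16 = 0.001536
Total = 0.047891312.
P(Sp. lutea | evidence) = 0.0099932 / 0.047891312 ≈ 0.209.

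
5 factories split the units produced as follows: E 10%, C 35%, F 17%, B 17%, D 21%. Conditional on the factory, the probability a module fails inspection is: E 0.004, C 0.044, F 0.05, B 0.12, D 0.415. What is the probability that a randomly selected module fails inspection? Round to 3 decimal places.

0.132

Compute prior × likelihood for every hypothesis:
  E: 0.1 × 0.004 = 0.0004
  C: 0.35 × 0.044 = 0.0154
  F: 0.17 × 0.05 = 0.0085
  B: 0.17 × 0.12 = 0.0204
  D: 0.21 × 0.415 = 0.08715
P(nonconforming) = 0.0004 + 0.0154 + 0.0085 + 0.0204 + 0.08715 = 0.13185 → 0.132.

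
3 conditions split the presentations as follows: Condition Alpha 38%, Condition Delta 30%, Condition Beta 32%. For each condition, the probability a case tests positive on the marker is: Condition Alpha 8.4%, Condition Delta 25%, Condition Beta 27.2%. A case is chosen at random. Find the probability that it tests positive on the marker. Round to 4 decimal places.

Compute prior × likelihood for every hypothesis:
  Condition Alpha: 0.38 × 0.084 = 0.03192
  Condition Delta: 0.3 × 0.25 = 0.075
  Condition Beta: 0.32 × 0.272 = 0.08704
P(marker-positive) = 0.03192 + 0.075 + 0.08704 = 0.19396 → 0.1940.

0.1940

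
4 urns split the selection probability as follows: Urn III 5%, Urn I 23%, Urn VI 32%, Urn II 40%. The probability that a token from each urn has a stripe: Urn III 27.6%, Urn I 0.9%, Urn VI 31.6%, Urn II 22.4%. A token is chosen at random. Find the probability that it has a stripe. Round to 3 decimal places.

0.207

Prior × likelihood for each hypothesis:
  Urn III: 0.05 × 0.276 = 0.0138
  Urn I: 0.23 × 0.009 = 0.00207
  Urn VI: 0.32 × 0.316 = 0.10112
  Urn II: 0.4 × 0.224 = 0.0896
P(striped) = 0.0138 + 0.00207 + 0.10112 + 0.0896 = 0.20659 → 0.207.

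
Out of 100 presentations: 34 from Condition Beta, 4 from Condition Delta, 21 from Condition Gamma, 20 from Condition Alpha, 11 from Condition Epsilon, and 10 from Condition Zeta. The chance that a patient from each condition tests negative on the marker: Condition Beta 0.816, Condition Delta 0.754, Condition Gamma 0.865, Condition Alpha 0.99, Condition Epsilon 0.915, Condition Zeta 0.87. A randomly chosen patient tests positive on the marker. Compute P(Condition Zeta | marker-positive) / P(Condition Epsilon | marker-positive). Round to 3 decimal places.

1.390

Taking complements, P(marker-positive | each) = Condition Beta 0.184, Condition Delta 0.246, Condition Gamma 0.135, Condition Alpha 0.01, Condition Epsilon 0.085, Condition Zeta 0.13.
Compute prior × likelihood for every hypothesis:
  Condition Beta: 0.34 × 0.184 = 0.06256
  Condition Delta: 0.04 × 0.246 = 0.00984
  Condition Gamma: 0.21 × 0.135 = 0.02835
  Condition Alpha: 0.2 × 0.01 = 0.002
  Condition Epsilon: 0.11 × 0.085 = 0.00935
  Condition Zeta: 0.1 × 0.13 = 0.013
Normalizing constant = 0.1251.
The ratio is 0.013 / 0.00935 (the normalizer cancels) = 1.390.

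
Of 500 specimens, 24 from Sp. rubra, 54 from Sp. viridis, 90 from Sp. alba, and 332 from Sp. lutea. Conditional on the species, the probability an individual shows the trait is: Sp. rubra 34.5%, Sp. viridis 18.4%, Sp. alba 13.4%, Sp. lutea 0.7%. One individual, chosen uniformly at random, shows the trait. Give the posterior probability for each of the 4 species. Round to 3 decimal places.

Unnormalized posteriors (prior × likelihood):
  Sp. rubra: 0.048 × 0.345 = 0.01656
  Sp. viridis: 0.108 × 0.184 = 0.019872
  Sp. alba: 0.18 × 0.134 = 0.02412
  Sp. lutea: 0.664 × 0.007 = 0.004648
Total = 0.0652.
P(Sp. rubra | trait) = 0.01656/0.0652 ≈ 0.254
P(Sp. viridis | trait) = 0.019872/0.0652 ≈ 0.305
P(Sp. alba | trait) = 0.02412/0.0652 ≈ 0.370
P(Sp. lutea | trait) = 0.004648/0.0652 ≈ 0.071
(Check: 0.254+0.305+0.370+0.071 = 1.000.)

Sp. rubra 0.254, Sp. viridis 0.305, Sp. alba 0.370, Sp. lutea 0.071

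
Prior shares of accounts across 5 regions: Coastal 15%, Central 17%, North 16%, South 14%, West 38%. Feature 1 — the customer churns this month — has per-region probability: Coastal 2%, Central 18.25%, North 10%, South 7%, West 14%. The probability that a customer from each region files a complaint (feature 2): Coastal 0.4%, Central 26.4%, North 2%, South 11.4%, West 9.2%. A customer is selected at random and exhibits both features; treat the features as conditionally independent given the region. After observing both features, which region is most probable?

Prior × likelihood for each hypothesis:
  Coastal: 0.15 × 0.02 × 0.004 = 0.000012
  Central: 0.17 × 0.1825 × 0.264 = 0.0081906
  North: 0.16 × 0.1 × 0.02 = 0.00032
  South: 0.14 × 0.07 × 0.114 = 0.0011172
  West: 0.38 × 0.14 × 0.092 = 0.0048944
Total = 0.0145342.
Largest term belongs to Central, so Central is most probable.

Central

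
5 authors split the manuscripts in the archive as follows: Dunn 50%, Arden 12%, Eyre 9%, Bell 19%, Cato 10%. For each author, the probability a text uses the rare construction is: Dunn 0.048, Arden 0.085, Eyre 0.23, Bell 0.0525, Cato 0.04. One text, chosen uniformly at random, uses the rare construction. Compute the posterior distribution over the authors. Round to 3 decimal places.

Prior × likelihood for each hypothesis:
  Dunn: 0.5 × 0.048 = 0.024
  Arden: 0.12 × 0.085 = 0.0102
  Eyre: 0.09 × 0.23 = 0.0207
  Bell: 0.19 × 0.0525 = 0.009975
  Cato: 0.1 × 0.04 = 0.004
Normalizing constant = 0.068875.
P(Dunn | rare-form) = 0.024/0.068875 ≈ 0.348
P(Arden | rare-form) = 0.0102/0.068875 ≈ 0.148
P(Eyre | rare-form) = 0.0207/0.068875 ≈ 0.301
P(Bell | rare-form) = 0.009975/0.068875 ≈ 0.145
P(Cato | rare-form) = 0.004/0.068875 ≈ 0.058
(Check: 0.348+0.148+0.301+0.145+0.058 = 1.000.)

Dunn 0.348, Arden 0.148, Eyre 0.301, Bell 0.145, Cato 0.058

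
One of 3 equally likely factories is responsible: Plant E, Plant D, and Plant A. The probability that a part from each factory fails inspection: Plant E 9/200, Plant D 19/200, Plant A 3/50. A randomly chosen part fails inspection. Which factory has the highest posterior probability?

Plant D

Since the prior is uniform, the posterior is proportional to the likelihood:
  Plant E: 0.045
  Plant D: 0.095
  Plant A: 0.06
Total = 0.2.
Largest term belongs to Plant D, so Plant D is most probable.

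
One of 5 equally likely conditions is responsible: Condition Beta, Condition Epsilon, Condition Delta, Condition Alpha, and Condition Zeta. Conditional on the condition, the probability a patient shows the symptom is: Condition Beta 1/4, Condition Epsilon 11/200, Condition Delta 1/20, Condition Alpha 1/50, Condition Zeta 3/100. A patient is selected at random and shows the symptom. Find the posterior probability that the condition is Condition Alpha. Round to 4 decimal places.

0.0494

With a uniform prior (1/5 each), posterior ∝ likelihood:
  Condition Beta: 0.25
  Condition Epsilon: 0.055
  Condition Delta: 0.05
  Condition Alpha: 0.02
  Condition Zeta: 0.03
Sum = 0.405.
P(Condition Alpha | evidence) = 0.02 / 0.405 ≈ 0.0494.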